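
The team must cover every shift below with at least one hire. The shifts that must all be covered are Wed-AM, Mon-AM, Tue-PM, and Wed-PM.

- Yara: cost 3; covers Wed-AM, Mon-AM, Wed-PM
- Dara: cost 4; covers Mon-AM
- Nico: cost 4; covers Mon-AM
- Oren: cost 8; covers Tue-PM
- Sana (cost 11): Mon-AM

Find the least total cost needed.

11

This is an integer covering problem.
Choose Yara and Oren: together they cover Wed-AM, Mon-AM, Tue-PM, Wed-PM — every shift.
Total cost: 3 + 8 = 11.
No cover costs less than 11.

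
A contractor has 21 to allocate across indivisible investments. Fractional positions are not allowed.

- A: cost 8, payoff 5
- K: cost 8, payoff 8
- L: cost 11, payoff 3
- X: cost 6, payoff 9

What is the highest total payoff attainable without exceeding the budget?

17

Take K and X: cost 8 + 6 = 14 ≤ 21, payoff 8 + 9 = 17.
No other feasible combination does better.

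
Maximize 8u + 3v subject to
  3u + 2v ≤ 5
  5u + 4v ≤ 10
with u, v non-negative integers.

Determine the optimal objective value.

11

(u,v)=(1,1) is feasible, giving 11.
(u,v)=(1,0) is feasible, giving 8.
The best lattice point is (1,1), giving 11.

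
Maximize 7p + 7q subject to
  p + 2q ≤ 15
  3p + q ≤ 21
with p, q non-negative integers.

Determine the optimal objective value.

70

(p,q)=(5,5): 1·5+2·5=15≤15, 3·5+1·5=20≤21, objective 70.
(p,q)=(5,4): 1·5+2·4=13≤15, 3·5+1·4=19≤21, objective 63.
(p,q)=(4,5): 1·4+2·5=14≤15, 3·4+1·5=17≤21, objective 63.
(p,q)=(6,3): 1·6+2·3=12≤15, 3·6+1·3=21≤21, objective 63.
Maximum is 70 at (p,q)=(5,5).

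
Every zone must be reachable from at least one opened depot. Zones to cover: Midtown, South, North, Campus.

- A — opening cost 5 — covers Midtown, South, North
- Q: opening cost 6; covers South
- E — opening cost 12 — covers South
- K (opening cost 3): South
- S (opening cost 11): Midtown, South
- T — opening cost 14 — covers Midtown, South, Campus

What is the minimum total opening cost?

19

Choose A and T: together they cover Midtown, South, North, Campus — every zone.
Total opening cost: 5 + 14 = 19.
No cover costs less than 19.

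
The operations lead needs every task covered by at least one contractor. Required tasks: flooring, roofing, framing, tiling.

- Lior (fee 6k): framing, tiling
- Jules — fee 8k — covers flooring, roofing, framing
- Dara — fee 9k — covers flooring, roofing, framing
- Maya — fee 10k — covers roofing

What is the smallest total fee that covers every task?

14

Choose Lior and Jules: together they cover flooring, roofing, framing, tiling — every task.
Total fee: 6 + 8 = 14.
No cover costs less than 14.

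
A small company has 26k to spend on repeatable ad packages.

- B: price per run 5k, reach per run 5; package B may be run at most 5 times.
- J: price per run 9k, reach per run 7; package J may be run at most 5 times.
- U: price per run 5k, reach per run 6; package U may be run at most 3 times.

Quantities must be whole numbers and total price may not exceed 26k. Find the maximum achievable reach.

28

2×B and 3×U: price 25 ≤ 26, reach 2·5 + 3·6 = 28.
3×B and 2×U: price 25 ≤ 26, reach 3·5 + 2·6 = 27.
Best is 28.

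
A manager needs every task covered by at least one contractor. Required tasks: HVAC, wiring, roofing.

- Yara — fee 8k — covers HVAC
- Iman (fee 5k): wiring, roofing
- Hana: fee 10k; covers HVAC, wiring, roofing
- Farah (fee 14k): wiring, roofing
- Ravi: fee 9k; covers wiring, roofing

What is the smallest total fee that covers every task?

10

This is an integer covering problem.
The greedy cost-per-new-task heuristic would pick Iman and Yara for 13, but a cheaper cover exists.
Hana alone covers HVAC, wiring, roofing — every task.
Total fee: 10.
No cover costs less than 10.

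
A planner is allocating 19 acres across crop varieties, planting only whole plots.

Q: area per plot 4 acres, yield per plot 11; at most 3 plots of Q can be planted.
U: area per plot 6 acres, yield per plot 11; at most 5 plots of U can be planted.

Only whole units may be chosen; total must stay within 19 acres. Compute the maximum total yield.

44

This is a bounded integer knapsack.
Q has the best ratio (11/4); taking only Q gives at most 3×11 = 33 (stopped by the supply cap of 3).
Mixing does better — 3×Q and 1×U: area 18 ≤ 19, yield 3·11 + 1·11 = 44.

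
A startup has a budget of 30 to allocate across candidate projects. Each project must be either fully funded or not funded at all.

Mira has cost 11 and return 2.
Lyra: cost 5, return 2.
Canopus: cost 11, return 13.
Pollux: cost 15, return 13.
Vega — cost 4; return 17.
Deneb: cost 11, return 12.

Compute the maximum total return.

Take Canopus, Pollux, and Vega: cost 11 + 15 + 4 = 30 ≤ 30, return 13 + 13 + 17 = 43.
No other feasible combination does better.

43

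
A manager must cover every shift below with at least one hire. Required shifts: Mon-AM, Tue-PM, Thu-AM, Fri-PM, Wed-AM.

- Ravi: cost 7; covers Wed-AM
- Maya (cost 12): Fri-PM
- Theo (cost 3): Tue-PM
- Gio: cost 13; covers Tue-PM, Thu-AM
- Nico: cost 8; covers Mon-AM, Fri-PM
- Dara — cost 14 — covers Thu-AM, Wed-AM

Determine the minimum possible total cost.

The greedy cost-per-new-shift heuristic would pick Theo, Nico, Ravi, and Gio for 31, but a cheaper cover exists.
Choose Theo, Nico, and Dara: together they cover Mon-AM, Tue-PM, Thu-AM, Fri-PM, Wed-AM — every shift.
Total cost: 3 + 8 + 14 = 25.
No cover costs less than 25.

25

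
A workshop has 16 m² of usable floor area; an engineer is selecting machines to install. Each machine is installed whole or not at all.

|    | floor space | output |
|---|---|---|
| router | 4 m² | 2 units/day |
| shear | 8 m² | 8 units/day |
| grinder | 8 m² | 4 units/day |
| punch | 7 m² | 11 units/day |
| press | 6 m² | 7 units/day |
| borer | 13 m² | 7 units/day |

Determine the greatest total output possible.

19

This is an integer program with binary decision variables.
Allowing fractional choices, the relaxed optimum would be about 21.0, but machines are indivisible.
shear + punch: floor space 8 + 7 = 15 ≤ 16, output 8 + 11 = 19.
punch + press: floor space 7 + 6 = 13 ≤ 16, output 11 + 7 = 18.
Best is shear and punch with total output 19.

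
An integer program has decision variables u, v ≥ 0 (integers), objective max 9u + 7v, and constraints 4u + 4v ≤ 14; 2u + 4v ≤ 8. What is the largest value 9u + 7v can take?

27

The continuous relaxation peaks at (3.5, 0) with value 31.50; rounding to a feasible lattice point costs some objective.
(u,v)=(3,0): 4·3+4·0=12≤14, 2·3+4·0=6≤8, objective 27.
(u,v)=(2,1): 4·2+4·1=12≤14, 2·2+4·1=8≤8, objective 25.
(u,v)=(2,0): 4·2+4·0=8≤14, 2·2+4·0=4≤8, objective 18.
Maximum is 27 at (u,v)=(3,0).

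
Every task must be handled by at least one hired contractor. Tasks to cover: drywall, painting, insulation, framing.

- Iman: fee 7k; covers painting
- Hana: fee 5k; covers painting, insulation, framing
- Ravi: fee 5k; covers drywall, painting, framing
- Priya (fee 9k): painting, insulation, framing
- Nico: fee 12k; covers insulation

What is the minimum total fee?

10

Choose Hana and Ravi: together they cover drywall, painting, insulation, framing — every task.
Total fee: 5 + 5 = 10.
No cover costs less than 10.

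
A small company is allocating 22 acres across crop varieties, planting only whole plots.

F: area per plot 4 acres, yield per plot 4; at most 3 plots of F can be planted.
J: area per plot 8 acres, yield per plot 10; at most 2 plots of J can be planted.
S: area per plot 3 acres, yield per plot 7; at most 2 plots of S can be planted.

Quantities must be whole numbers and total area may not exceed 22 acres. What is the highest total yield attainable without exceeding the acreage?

34

2×F, 1×J, and 2×S: area 22 ≤ 22, yield 2·4 + 1·10 + 2·7 = 32.
2×J and 2×S: area 22 ≤ 22, yield 2·10 + 2·7 = 34.
Best is 34.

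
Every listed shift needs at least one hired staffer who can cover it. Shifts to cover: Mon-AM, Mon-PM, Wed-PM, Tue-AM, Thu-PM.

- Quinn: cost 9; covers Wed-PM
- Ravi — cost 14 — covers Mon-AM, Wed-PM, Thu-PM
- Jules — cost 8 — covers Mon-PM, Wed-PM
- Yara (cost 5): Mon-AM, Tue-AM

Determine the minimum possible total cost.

27

Choose Ravi, Jules, and Yara: together they cover Mon-AM, Mon-PM, Wed-PM, Tue-AM, Thu-PM — every shift.
Total cost: 14 + 8 + 5 = 27.
No cover costs less than 27.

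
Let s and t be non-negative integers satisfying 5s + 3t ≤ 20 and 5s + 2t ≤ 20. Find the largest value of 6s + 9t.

54

(s,t)=(0,6): 5·0+3·6=18≤20, 5·0+2·6=12≤20, objective 54.
(s,t)=(1,5): 5·1+3·5=20≤20, 5·1+2·5=15≤20, objective 51.
(s,t)=(0,5): 5·0+3·5=15≤20, 5·0+2·5=10≤20, objective 45.
The best lattice point is (0,6), giving 54.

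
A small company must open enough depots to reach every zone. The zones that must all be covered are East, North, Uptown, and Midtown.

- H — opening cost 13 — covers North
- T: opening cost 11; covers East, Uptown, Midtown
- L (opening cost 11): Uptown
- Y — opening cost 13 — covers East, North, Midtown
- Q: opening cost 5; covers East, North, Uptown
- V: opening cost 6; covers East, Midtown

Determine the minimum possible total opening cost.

Choose Q and V: together they cover East, North, Uptown, Midtown — every zone.
Total opening cost: 5 + 6 = 11.

11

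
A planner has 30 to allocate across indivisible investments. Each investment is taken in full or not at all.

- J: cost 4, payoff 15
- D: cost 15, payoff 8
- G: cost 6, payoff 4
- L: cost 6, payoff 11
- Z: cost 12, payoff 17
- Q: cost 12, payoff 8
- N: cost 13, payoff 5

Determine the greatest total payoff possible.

47

Treat it as a binary knapsack problem.
Allowing fractional choices, the relaxed optimum would be about 48.3, but investments are indivisible.
J + L + Z: cost 4 + 6 + 12 = 22 ≤ 30, payoff 15 + 11 + 17 = 43.
J + G + L + Z: cost 4 + 6 + 6 + 12 = 28 ≤ 30, payoff 15 + 4 + 11 + 17 = 47.
J + Z + Q: cost 4 + 12 + 12 = 28 ≤ 30, payoff 15 + 17 + 8 = 40.
Best is J, G, L, and Z with total payoff 47.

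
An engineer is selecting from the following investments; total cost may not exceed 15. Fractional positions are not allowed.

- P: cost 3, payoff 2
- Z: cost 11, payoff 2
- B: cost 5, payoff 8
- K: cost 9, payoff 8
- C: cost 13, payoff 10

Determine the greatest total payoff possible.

Treat it as a binary knapsack problem.
Take B and K: cost 5 + 9 = 14 ≤ 15, payoff 8 + 8 = 16.
No other feasible combination does better.

16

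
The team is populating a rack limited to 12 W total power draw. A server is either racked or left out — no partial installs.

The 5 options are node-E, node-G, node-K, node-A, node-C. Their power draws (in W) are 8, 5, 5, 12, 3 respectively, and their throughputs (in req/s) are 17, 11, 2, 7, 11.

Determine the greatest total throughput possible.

28

Treat it as a binary knapsack problem.
node-G + node-C: power draw 5 + 3 = 8 ≤ 12, throughput 11 + 11 = 22.
node-E + node-C: power draw 8 + 3 = 11 ≤ 12, throughput 17 + 11 = 28.
node-E: power draw 8 ≤ 12, throughput 17.
Best is node-E and node-C with total throughput 28.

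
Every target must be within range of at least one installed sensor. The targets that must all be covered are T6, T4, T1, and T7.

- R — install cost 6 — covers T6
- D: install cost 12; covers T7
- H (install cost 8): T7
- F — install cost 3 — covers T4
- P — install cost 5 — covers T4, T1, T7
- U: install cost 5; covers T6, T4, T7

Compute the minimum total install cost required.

10

Choose P and U: together they cover T6, T4, T1, T7 — every target.
Total install cost: 5 + 5 = 10.
No cover costs less than 10.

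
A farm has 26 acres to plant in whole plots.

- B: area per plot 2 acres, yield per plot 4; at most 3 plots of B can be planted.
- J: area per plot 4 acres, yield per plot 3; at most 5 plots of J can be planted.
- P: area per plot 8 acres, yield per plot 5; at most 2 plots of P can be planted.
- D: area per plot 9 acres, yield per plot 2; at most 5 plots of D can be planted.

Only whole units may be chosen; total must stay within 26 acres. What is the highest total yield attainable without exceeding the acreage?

27

B has the best ratio (4/2); taking only B gives at most 3×4 = 12 (stopped by the supply cap of 3).
Mixing does better — 3×B and 5×J: area 26 ≤ 26, yield 3·4 + 5·3 = 27.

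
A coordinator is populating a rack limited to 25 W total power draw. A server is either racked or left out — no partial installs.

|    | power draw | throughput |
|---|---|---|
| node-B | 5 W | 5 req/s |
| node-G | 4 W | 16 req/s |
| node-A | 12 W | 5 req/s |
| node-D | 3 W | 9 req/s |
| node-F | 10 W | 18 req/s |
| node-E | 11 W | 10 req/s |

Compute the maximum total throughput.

Allowing fractional choices, the relaxed optimum would be about 50.7, but servers are indivisible.
node-B + node-G + node-D + node-F: power draw 5 + 4 + 3 + 10 = 22 ≤ 25, throughput 5 + 16 + 9 + 18 = 48.
node-G + node-D + node-F: power draw 4 + 3 + 10 = 17 ≤ 25, throughput 16 + 9 + 18 = 43.
node-G + node-F + node-E: power draw 4 + 10 + 11 = 25 ≤ 25, throughput 16 + 18 + 10 = 44.
Best is node-B, node-G, node-D, and node-F with total throughput 48.

48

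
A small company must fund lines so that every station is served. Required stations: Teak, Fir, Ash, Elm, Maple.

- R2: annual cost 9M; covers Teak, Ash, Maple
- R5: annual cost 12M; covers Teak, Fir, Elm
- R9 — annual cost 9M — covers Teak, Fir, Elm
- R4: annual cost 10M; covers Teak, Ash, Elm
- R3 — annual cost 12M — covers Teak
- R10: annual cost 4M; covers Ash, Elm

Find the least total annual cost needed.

18

The greedy cost-per-new-station heuristic would pick R10, R2, and R9 for 22, but a cheaper cover exists.
Choose R2 and R9: together they cover Teak, Fir, Ash, Elm, Maple — every station.
Total annual cost: 9 + 9 = 18.
No cover costs less than 18.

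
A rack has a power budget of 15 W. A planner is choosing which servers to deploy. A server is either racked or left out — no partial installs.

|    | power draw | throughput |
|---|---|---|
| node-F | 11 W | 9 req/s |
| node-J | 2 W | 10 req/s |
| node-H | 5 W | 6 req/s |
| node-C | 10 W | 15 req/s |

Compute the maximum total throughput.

25

Treat it as a binary knapsack problem.
Take node-J and node-C: power draw 2 + 10 = 12 ≤ 15, throughput 10 + 15 = 25.
No other feasible combination does better.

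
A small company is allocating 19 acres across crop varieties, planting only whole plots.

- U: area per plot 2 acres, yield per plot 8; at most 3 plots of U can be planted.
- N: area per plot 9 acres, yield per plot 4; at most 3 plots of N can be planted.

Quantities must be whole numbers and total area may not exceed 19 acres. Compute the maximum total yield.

U has the best ratio (8/2); taking only U gives at most 3×8 = 24 (stopped by the supply cap of 3).
Mixing does better — 3×U and 1×N: area 15 ≤ 19, yield 3·8 + 1·4 = 28.

28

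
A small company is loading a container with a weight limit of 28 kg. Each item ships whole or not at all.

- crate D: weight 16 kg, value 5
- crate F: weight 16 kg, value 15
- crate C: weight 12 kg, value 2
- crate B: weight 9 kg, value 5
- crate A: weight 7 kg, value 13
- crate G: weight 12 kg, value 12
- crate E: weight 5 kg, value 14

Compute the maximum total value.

Allowing fractional choices, the relaxed optimum would be about 42.8, but items are indivisible.
crate F + crate A + crate E: weight 16 + 7 + 5 = 28 ≤ 28, value 15 + 13 + 14 = 42.
crate A + crate G + crate E: weight 7 + 12 + 5 = 24 ≤ 28, value 13 + 12 + 14 = 39.
Best is crate F, crate A, and crate E with total value 42.

42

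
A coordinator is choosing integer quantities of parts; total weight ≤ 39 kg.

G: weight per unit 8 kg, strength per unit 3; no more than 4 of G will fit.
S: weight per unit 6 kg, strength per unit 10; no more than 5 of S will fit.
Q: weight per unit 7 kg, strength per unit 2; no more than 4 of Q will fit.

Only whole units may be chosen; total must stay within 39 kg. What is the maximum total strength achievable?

Take 1×G and 5×S: weight 38 ≤ 39, strength 1·3 + 5·10 = 53.
S has the best ratio (10/6) and is taken to its limit of 5; remaining capacity is filled optimally with the others.

53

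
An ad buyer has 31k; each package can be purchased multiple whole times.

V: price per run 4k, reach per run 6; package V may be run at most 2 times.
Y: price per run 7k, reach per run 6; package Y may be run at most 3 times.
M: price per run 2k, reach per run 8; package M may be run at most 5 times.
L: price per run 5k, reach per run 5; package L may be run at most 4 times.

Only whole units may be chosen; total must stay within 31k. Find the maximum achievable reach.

Take 2×V, 1×Y, 5×M, and 1×L: price 30 ≤ 31, reach 2·6 + 1·6 + 5·8 + 1·5 = 63.
M has the best ratio (8/2) and is taken to its limit of 5; remaining capacity is filled optimally with the others.

63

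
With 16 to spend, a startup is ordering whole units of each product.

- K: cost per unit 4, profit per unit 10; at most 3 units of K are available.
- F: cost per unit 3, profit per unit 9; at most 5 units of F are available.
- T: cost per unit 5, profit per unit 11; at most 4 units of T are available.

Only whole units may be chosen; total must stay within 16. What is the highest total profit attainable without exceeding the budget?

F has the best ratio (9/3); taking only F gives at most 5×9 = 45 (stopped by the cost limit).
Mixing does better — 1×K and 4×F: cost 16 ≤ 16, profit 1·10 + 4·9 = 46.

46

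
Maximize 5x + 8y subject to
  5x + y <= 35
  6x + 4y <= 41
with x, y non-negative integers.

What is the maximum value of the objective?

The continuous relaxation peaks at (0, 10.2) with value 82.00; rounding to a feasible lattice point costs some objective.
(x,y)=(0,10): 5·0+1·10=10≤35, 6·0+4·10=40≤41, objective 80.
(x,y)=(0,9): 5·0+1·9=9≤35, 6·0+4·9=36≤41, objective 72.
The best lattice point is (0,10), giving 80.

80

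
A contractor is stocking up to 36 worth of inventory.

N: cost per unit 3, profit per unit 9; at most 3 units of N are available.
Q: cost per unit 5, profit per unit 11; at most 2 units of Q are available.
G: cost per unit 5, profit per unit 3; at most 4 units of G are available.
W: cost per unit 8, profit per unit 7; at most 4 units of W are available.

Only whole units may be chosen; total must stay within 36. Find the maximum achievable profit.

N has the best ratio (9/3); taking only N gives at most 3×9 = 27 (stopped by the supply cap of 3).
Mixing does better — 3×N, 2×Q, and 2×W: cost 35 ≤ 36, profit 3·9 + 2·11 + 2·7 = 63.

63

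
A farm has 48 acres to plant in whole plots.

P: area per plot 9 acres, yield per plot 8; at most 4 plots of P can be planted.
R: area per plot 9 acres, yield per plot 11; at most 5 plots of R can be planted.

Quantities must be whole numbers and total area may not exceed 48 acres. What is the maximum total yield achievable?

Take 5×R: area 45 ≤ 48, yield 5·11 = 55.
R has the best ratio (11/9) and is taken to its limit of 5; remaining capacity is filled optimally with the others.

55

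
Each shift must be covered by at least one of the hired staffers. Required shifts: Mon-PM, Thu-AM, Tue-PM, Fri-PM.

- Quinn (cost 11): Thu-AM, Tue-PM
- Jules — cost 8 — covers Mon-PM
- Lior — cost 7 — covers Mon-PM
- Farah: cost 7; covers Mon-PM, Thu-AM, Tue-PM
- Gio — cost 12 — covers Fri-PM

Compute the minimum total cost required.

19

Choose Farah and Gio: together they cover Mon-PM, Thu-AM, Tue-PM, Fri-PM — every shift.
Total cost: 7 + 12 = 19.
No cover costs less than 19.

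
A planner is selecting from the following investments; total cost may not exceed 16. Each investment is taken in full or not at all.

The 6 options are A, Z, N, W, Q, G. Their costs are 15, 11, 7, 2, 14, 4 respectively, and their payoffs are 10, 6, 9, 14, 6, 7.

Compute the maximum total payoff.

N + W: cost 7 + 2 = 9 ≤ 16, payoff 9 + 14 = 23.
W + G: cost 2 + 4 = 6 ≤ 16, payoff 14 + 7 = 21.
N + W + G: cost 7 + 2 + 4 = 13 ≤ 16, payoff 9 + 14 + 7 = 30.
Best is N, W, and G with total payoff 30.

30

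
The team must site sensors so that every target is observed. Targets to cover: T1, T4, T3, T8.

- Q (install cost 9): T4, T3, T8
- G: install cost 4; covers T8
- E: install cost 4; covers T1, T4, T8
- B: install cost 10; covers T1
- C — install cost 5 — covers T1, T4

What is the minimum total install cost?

This is an integer covering problem.
Choose Q and E: together they cover T1, T4, T3, T8 — every target.
Total install cost: 9 + 4 = 13.
No cover costs less than 13.

13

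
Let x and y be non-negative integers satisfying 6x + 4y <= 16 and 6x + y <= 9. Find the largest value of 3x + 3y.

(x,y)=(0,4): 6·0+4·4=16≤16, 6·0+1·4=4≤9, objective 12.
(x,y)=(0,3): 6·0+4·3=12≤16, 6·0+1·3=3≤9, objective 9.
No feasible integer point exceeds 12.

12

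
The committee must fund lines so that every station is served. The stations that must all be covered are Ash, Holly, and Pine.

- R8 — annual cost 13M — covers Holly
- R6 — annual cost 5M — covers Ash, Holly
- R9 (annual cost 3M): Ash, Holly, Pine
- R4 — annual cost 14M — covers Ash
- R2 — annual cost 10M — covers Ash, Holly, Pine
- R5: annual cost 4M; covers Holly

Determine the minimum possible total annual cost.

This is a weighted set-cover instance.
R9 alone covers Ash, Holly, Pine — every station.
Total annual cost: 3.
No cover costs less than 3.

3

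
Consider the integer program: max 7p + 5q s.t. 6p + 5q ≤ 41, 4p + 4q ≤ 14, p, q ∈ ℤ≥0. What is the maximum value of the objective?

(p,q)=(3,0): 6·3+5·0=18≤41, 4·3+4·0=12≤14, objective 21.
(p,q)=(2,1): 6·2+5·1=17≤41, 4·2+4·1=12≤14, objective 19.
(p,q)=(2,0): 6·2+5·0=12≤41, 4·2+4·0=8≤14, objective 14.
The best lattice point is (3,0), giving 21.

21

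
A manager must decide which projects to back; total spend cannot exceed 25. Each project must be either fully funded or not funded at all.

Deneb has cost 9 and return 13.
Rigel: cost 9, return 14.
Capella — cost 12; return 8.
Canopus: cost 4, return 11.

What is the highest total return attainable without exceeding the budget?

38

Allowing fractional choices, the relaxed optimum would be about 40.0, but projects are indivisible.
Rigel + Capella + Canopus: cost 9 + 12 + 4 = 25 ≤ 25, return 14 + 8 + 11 = 33.
Deneb + Rigel + Canopus: cost 9 + 9 + 4 = 22 ≤ 25, return 13 + 14 + 11 = 38.
Best is Deneb, Rigel, and Canopus with total return 38.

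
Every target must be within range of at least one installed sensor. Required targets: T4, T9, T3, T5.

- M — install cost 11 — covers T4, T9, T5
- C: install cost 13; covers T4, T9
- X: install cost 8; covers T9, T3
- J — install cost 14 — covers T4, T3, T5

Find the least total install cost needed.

Choose M and X: together they cover T4, T9, T3, T5 — every target.
Total install cost: 11 + 8 = 19.
No cover costs less than 19.

19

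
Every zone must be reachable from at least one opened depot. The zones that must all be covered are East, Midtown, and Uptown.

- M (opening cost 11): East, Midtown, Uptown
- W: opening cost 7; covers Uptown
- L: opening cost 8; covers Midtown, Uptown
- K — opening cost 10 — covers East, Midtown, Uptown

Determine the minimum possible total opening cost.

K alone covers East, Midtown, Uptown — every zone.
Total opening cost: 10.
No cover costs less than 10.

10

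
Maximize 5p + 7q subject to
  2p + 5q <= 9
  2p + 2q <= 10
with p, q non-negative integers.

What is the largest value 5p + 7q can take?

20

The continuous relaxation peaks at (4.5, 0) with value 22.50; rounding to a feasible lattice point costs some objective.
(p,q)=(4,0): 2·4+5·0=8≤9, 2·4+2·0=8≤10, objective 20.
(p,q)=(3,0): 2·3+5·0=6≤9, 2·3+2·0=6≤10, objective 15.
The best lattice point is (4,0), giving 20.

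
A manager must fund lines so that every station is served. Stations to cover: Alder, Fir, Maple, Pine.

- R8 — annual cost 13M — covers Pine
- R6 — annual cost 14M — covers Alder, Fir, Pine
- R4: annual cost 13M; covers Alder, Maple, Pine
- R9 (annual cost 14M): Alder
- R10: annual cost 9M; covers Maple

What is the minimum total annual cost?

Choose R6 and R10: together they cover Alder, Fir, Maple, Pine — every station.
Total annual cost: 14 + 9 = 23.

23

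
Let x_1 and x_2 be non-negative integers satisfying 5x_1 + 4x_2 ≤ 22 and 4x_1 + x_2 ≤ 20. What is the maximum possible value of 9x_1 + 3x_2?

36

The continuous relaxation peaks at (4.4, 0) with value 39.60; rounding to a feasible lattice point costs some objective.
(x_1,x_2)=(4,0): 5·4+4·0=20≤22, 4·4+1·0=16≤20, objective 36.
(x_1,x_2)=(3,1): 5·3+4·1=19≤22, 4·3+1·1=13≤20, objective 30.
(x_1,x_2)=(3,0): 5·3+4·0=15≤22, 4·3+1·0=12≤20, objective 27.
The best lattice point is (4,0), giving 36.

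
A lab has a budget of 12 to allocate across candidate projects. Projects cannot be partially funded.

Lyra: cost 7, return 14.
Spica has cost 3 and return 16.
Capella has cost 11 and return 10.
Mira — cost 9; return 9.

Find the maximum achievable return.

30

Allowing fractional choices, the relaxed optimum would be about 32.0, but projects are indivisible.
Spica: cost 3 ≤ 12, return 16.
Spica + Mira: cost 3 + 9 = 12 ≤ 12, return 16 + 9 = 25.
Lyra + Spica: cost 7 + 3 = 10 ≤ 12, return 14 + 16 = 30.
Best is Lyra and Spica with total return 30.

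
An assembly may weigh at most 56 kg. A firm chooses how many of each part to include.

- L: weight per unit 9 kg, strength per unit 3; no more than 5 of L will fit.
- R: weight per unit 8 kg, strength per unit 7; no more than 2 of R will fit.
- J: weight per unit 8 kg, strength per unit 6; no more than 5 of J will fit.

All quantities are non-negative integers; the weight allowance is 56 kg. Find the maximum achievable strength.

44

Take 2×R and 5×J: weight 56 ≤ 56, strength 2·7 + 5·6 = 44.
R has the best ratio (7/8) and is taken to its limit of 2; remaining capacity is filled optimally with the others.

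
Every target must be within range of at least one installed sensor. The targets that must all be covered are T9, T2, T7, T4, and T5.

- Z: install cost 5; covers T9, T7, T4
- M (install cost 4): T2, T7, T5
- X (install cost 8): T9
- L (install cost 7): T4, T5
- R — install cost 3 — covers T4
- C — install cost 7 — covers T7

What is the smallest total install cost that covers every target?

9

Choose Z and M: together they cover T9, T2, T7, T4, T5 — every target.
Total install cost: 5 + 4 = 9.
No cover costs less than 9.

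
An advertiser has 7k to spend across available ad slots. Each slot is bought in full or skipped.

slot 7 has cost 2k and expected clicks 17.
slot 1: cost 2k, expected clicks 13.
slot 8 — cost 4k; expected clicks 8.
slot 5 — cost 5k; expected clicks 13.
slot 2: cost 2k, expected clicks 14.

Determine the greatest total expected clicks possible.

44

Allowing fractional choices, the relaxed optimum would be about 46.6, but ad slots are indivisible.
slot 7 + slot 2: cost 2 + 2 = 4 ≤ 7, expected clicks 17 + 14 = 31.
slot 7 + slot 1 + slot 2: cost 2 + 2 + 2 = 6 ≤ 7, expected clicks 17 + 13 + 14 = 44.
Best is slot 7, slot 1, and slot 2 with total expected clicks 44.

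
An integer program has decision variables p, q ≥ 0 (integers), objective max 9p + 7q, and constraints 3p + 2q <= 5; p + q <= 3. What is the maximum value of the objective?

(p,q)=(1,1) is feasible, giving 16.
(p,q)=(0,2) is feasible, giving 14.
(p,q)=(1,0) is feasible, giving 9.
Maximum is 16 at (p,q)=(1,1).

16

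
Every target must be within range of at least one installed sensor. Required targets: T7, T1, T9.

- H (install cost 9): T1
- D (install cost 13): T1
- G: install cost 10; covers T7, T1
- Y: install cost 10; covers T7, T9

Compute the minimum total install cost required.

19

Choose H and Y: together they cover T7, T1, T9 — every target.
Total install cost: 9 + 10 = 19.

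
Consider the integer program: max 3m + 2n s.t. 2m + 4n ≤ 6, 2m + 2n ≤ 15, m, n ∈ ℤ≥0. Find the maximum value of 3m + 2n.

9

(m,n)=(3,0): 2·3+4·0=6≤6, 2·3+2·0=6≤15, objective 9.
(m,n)=(2,0): 2·2+4·0=4≤6, 2·2+2·0=4≤15, objective 6.
The best lattice point is (3,0), giving 9.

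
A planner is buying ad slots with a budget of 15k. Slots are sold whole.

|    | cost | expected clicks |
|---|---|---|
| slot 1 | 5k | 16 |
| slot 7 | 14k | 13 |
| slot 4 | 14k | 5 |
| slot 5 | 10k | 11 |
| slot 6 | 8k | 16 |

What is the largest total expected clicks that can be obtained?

Allowing fractional choices, the relaxed optimum would be about 34.2, but ad slots are indivisible.
slot 1: cost 5 ≤ 15, expected clicks 16.
slot 1 + slot 5: cost 5 + 10 = 15 ≤ 15, expected clicks 16 + 11 = 27.
slot 1 + slot 6: cost 5 + 8 = 13 ≤ 15, expected clicks 16 + 16 = 32.
Best is slot 1 and slot 6 with total expected clicks 32.

32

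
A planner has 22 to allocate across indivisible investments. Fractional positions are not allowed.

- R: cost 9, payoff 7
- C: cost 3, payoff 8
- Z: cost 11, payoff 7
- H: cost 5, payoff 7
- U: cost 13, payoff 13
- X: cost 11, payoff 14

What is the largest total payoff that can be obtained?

Allowing fractional choices, the relaxed optimum would be about 32.0, but investments are indivisible.
C + H + U: cost 3 + 5 + 13 = 21 ≤ 22, payoff 8 + 7 + 13 = 28.
C + H + X: cost 3 + 5 + 11 = 19 ≤ 22, payoff 8 + 7 + 14 = 29.
Best is C, H, and X with total payoff 29.

29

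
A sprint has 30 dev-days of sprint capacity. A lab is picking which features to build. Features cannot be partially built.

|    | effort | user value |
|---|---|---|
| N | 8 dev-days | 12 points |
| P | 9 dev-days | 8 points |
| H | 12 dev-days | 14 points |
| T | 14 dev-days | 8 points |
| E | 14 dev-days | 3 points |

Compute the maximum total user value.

P + H: effort 9 + 12 = 21 ≤ 30, user value 8 + 14 = 22.
N + H: effort 8 + 12 = 20 ≤ 30, user value 12 + 14 = 26.
N + P + H: effort 8 + 9 + 12 = 29 ≤ 30, user value 12 + 8 + 14 = 34.
Best is N, P, and H with total user value 34.

34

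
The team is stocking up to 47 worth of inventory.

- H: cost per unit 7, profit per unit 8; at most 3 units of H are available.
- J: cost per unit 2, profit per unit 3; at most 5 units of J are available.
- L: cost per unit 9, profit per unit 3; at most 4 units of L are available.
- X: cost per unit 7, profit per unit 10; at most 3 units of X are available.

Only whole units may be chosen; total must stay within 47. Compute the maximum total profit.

61

This is a bounded integer knapsack.
J has the best ratio (3/2); taking only J gives at most 5×3 = 15 (stopped by the supply cap of 5).
Mixing does better — 2×H, 5×J, and 3×X: cost 45 ≤ 47, profit 2·8 + 5·3 + 3·10 = 61.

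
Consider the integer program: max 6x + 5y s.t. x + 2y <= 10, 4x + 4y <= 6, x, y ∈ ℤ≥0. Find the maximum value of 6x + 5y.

6

The continuous relaxation peaks at (1.5, 0) with value 9.00; rounding to a feasible lattice point costs some objective.
(x,y)=(1,0): 1·1+2·0=1≤10, 4·1+4·0=4≤6, objective 6.
(x,y)=(0,1): 1·0+2·1=2≤10, 4·0+4·1=4≤6, objective 5.
(x,y)=(0,0): 1·0+2·0=0≤10, 4·0+4·0=0≤6, objective 0.
No feasible integer point exceeds 6.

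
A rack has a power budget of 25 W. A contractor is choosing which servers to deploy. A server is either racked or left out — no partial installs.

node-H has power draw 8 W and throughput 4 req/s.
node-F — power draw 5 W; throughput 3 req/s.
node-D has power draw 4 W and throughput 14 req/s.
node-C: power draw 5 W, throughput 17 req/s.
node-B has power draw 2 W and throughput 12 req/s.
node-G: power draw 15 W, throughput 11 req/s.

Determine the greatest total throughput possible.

Take node-H, node-F, node-D, node-C, and node-B: power draw 8 + 5 + 4 + 5 + 2 = 24 ≤ 25, throughput 4 + 3 + 14 + 17 + 12 = 50.
No other feasible combination does better.

50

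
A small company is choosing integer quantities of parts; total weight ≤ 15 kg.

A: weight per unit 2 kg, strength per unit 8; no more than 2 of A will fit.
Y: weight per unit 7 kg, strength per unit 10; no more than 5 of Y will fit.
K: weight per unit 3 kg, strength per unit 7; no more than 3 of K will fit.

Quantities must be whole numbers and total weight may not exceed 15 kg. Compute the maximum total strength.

This is a bounded integer knapsack.
Take 2×A and 3×K: weight 13 ≤ 15, strength 2·8 + 3·7 = 37.
A has the best ratio (8/2) and is taken to its limit of 2; remaining capacity is filled optimally with the others.

37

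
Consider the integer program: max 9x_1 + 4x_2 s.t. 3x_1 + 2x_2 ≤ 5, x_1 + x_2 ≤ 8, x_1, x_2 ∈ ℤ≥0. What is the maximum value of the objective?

13

The continuous relaxation peaks at (1.67, 0) with value 15.00; rounding to a feasible lattice point costs some objective.
(x_1,x_2)=(1,1): 3·1+2·1=5≤5, 1·1+1·1=2≤8, objective 13.
(x_1,x_2)=(1,0): 3·1+2·0=3≤5, 1·1+1·0=1≤8, objective 9.
(x_1,x_2)=(0,2): 3·0+2·2=4≤5, 1·0+1·2=2≤8, objective 8.
No feasible integer point exceeds 13.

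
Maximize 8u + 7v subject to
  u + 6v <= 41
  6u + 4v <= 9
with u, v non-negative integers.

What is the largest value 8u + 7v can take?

The continuous relaxation peaks at (0, 2.25) with value 15.75; rounding to a feasible lattice point costs some objective.
(u,v)=(0,2): 1·0+6·2=12≤41, 6·0+4·2=8≤9, objective 14.
(u,v)=(0,1): 1·0+6·1=6≤41, 6·0+4·1=4≤9, objective 7.
The best lattice point is (0,2), giving 14.

14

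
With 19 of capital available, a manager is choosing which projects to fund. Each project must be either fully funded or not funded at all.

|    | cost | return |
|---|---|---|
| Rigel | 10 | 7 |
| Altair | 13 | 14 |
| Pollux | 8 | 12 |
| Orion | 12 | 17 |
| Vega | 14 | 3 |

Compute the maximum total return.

Orion: cost 12 ≤ 19, return 17.
Rigel + Pollux: cost 10 + 8 = 18 ≤ 19, return 7 + 12 = 19.
Altair: cost 13 ≤ 19, return 14.
Best is Rigel and Pollux with total return 19.

19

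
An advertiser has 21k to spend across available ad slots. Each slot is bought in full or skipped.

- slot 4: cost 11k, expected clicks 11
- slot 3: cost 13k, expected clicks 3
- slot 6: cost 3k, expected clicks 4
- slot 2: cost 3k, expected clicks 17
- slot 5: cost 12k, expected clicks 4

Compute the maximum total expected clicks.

32

This is an integer program with binary decision variables.
Take slot 4, slot 6, and slot 2: cost 11 + 3 + 3 = 17 ≤ 21, expected clicks 11 + 4 + 17 = 32.
No other feasible combination does better.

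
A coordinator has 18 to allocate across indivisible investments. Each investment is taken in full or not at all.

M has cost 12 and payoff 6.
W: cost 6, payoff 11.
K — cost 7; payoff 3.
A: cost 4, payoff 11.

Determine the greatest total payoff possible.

25

Allowing fractional choices, the relaxed optimum would be about 26.0, but investments are indivisible.
W + A: cost 6 + 4 = 10 ≤ 18, payoff 11 + 11 = 22.
W + K + A: cost 6 + 7 + 4 = 17 ≤ 18, payoff 11 + 3 + 11 = 25.
Best is W, K, and A with total payoff 25.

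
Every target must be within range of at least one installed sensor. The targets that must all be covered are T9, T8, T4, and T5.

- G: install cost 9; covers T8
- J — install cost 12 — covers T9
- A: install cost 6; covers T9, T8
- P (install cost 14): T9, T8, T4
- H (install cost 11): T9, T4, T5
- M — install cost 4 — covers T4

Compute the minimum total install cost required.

The greedy cost-per-new-target heuristic would pick A, M, and H for 21, but a cheaper cover exists.
Choose A and H: together they cover T9, T8, T4, T5 — every target.
Total install cost: 6 + 11 = 17.
No cover costs less than 17.

17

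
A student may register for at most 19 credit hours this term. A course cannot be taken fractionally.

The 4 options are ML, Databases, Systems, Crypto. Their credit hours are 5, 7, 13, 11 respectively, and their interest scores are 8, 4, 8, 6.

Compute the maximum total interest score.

16

This is an integer program with binary decision variables.
Allowing fractional choices, the relaxed optimum would be about 16.6, but courses are indivisible.
ML + Systems: credit hours 5 + 13 = 18 ≤ 19, interest score 8 + 8 = 16.
ML + Crypto: credit hours 5 + 11 = 16 ≤ 19, interest score 8 + 6 = 14.
ML + Databases: credit hours 5 + 7 = 12 ≤ 19, interest score 8 + 4 = 12.
Best is ML and Systems with total interest score 16.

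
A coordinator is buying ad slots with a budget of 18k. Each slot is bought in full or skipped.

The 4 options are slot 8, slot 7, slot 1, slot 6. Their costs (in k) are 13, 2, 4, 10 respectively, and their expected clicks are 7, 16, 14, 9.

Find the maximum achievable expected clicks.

Allowing fractional choices, the relaxed optimum would be about 40.1, but ad slots are indivisible.
slot 7 + slot 1 + slot 6: cost 2 + 4 + 10 = 16 ≤ 18, expected clicks 16 + 14 + 9 = 39.
slot 7 + slot 6: cost 2 + 10 = 12 ≤ 18, expected clicks 16 + 9 = 25.
slot 7 + slot 1: cost 2 + 4 = 6 ≤ 18, expected clicks 16 + 14 = 30.
Best is slot 7, slot 1, and slot 6 with total expected clicks 39.

39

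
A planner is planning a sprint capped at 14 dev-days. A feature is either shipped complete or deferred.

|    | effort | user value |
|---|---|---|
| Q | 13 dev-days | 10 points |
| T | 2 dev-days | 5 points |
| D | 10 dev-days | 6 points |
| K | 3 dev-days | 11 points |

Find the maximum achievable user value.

Allowing fractional choices, the relaxed optimum would be about 22.9, but features are indivisible.
D + K: effort 10 + 3 = 13 ≤ 14, user value 6 + 11 = 17.
T + K: effort 2 + 3 = 5 ≤ 14, user value 5 + 11 = 16.
Best is D and K with total user value 17.

17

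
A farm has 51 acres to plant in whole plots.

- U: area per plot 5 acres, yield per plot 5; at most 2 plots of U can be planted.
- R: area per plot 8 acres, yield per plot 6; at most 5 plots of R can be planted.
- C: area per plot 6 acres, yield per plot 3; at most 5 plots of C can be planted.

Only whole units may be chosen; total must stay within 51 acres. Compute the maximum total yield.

Take 2×U and 5×R: area 50 ≤ 51, yield 2·5 + 5·6 = 40.
U has the best ratio (5/5) and is taken to its limit of 2; remaining capacity is filled optimally with the others.

40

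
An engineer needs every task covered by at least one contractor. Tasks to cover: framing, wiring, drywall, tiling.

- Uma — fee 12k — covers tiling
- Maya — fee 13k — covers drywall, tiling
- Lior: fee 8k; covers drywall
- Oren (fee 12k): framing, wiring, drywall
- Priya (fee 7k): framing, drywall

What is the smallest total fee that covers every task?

24

Choose Uma and Oren: together they cover framing, wiring, drywall, tiling — every task.
Total fee: 12 + 12 = 24.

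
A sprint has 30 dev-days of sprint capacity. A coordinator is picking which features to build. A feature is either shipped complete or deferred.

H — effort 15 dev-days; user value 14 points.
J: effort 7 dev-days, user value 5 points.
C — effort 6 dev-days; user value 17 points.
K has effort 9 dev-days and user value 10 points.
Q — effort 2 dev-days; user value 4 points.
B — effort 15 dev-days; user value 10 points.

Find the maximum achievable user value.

Allowing fractional choices, the relaxed optimum would be about 43.1, but features are indivisible.
C + K + B: effort 6 + 9 + 15 = 30 ≤ 30, user value 17 + 10 + 10 = 37.
H + J + C + Q: effort 15 + 7 + 6 + 2 = 30 ≤ 30, user value 14 + 5 + 17 + 4 = 40.
H + C + K: effort 15 + 6 + 9 = 30 ≤ 30, user value 14 + 17 + 10 = 41.
Best is H, C, and K with total user value 41.

41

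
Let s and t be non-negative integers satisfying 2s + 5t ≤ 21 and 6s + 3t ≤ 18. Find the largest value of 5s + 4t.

(s,t)=(2,2) is feasible, giving 18.
(s,t)=(1,3) is feasible, giving 17.
(s,t)=(0,4) is feasible, giving 16.
The best lattice point is (2,2), giving 18.

18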